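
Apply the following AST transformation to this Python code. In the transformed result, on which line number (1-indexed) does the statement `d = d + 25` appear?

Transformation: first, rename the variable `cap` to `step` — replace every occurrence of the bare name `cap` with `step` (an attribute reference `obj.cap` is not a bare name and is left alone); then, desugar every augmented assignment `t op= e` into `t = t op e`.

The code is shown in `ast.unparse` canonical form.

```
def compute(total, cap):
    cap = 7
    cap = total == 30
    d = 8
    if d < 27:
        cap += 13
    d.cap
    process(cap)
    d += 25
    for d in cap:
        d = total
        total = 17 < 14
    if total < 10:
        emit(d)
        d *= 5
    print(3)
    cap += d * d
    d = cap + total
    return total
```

Transformed code:
def compute(total, step):
    step = 7
    step = total == 30
    d = 8
    if d < 27:
        step = step + 13
    d.cap
    process(step)
    d = d + 25
    for d in step:
        d = total
        total = 17 < 14
    if total < 10:
        emit(d)
        d = d * 5
    print(3)
    step = step + d * d
    d = step + total
    return total

9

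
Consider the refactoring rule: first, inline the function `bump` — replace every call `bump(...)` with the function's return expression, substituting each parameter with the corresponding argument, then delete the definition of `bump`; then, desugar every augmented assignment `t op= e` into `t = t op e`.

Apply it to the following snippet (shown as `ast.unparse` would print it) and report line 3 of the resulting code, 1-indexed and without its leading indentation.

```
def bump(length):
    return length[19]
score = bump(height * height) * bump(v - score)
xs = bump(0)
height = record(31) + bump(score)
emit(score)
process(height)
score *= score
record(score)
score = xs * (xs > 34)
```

height = record(31) + score[19]

Transformed code:
score = (height * height)[19] * (v - score)[19]
xs = 0[19]
height = record(31) + score[19]
emit(score)
process(height)
score = score * score
record(score)
score = xs * (xs > 34)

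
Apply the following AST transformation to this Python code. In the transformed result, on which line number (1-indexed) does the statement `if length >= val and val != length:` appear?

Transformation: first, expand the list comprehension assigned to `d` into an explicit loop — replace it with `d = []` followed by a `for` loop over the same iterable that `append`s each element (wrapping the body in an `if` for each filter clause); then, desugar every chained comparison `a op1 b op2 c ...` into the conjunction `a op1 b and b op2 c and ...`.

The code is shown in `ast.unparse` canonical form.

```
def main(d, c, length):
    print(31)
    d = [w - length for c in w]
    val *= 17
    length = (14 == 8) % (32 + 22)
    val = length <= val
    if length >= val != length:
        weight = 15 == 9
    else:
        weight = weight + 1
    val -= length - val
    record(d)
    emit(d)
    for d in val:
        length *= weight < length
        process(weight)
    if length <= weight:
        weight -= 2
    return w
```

9

Transformed code:
def main(d, c, length):
    print(31)
    d = []
    for c in w:
        d.append(w - length)
    val *= 17
    length = (14 == 8) % (32 + 22)
    val = length <= val
    if length >= val and val != length:
        weight = 15 == 9
    else:
        weight = weight + 1
    val -= length - val
    record(d)
    emit(d)
    for d in val:
        length *= weight < length
        process(weight)
    if length <= weight:
        weight -= 2
    return w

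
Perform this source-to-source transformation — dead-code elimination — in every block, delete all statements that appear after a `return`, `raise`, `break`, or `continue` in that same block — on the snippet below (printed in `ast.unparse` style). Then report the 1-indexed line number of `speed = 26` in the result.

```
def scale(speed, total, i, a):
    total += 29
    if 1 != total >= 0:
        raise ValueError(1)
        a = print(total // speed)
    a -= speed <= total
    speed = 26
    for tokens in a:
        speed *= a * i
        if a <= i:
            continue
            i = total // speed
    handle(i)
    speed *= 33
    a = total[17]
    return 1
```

6

Transformed code:
def scale(speed, total, i, a):
    total += 29
    if 1 != total >= 0:
        raise ValueError(1)
    a -= speed <= total
    speed = 26
    for tokens in a:
        speed *= a * i
        if a <= i:
            continue
    handle(i)
    speed *= 33
    a = total[17]
    return 1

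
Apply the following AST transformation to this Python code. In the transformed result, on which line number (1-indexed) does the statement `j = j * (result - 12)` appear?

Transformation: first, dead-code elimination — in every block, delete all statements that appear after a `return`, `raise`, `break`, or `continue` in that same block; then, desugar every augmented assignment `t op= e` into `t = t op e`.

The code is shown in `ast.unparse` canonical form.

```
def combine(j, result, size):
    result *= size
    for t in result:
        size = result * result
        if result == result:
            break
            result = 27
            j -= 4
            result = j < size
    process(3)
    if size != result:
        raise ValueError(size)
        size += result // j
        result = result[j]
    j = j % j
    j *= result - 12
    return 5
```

Transformed code:
def combine(j, result, size):
    result = result * size
    for t in result:
        size = result * result
        if result == result:
            break
    process(3)
    if size != result:
        raise ValueError(size)
    j = j % j
    j = j * (result - 12)
    return 5

11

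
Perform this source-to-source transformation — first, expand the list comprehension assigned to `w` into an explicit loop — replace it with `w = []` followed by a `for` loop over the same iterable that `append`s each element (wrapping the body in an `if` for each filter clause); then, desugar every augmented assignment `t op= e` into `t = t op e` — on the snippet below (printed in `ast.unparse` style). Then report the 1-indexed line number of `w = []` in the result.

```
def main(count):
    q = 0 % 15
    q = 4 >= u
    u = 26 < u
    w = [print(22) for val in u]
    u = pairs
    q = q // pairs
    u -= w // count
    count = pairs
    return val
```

Transformed code:
def main(count):
    q = 0 % 15
    q = 4 >= u
    u = 26 < u
    w = []
    for val in u:
        w.append(print(22))
    u = pairs
    q = q // pairs
    u = u - w // count
    count = pairs
    return val

5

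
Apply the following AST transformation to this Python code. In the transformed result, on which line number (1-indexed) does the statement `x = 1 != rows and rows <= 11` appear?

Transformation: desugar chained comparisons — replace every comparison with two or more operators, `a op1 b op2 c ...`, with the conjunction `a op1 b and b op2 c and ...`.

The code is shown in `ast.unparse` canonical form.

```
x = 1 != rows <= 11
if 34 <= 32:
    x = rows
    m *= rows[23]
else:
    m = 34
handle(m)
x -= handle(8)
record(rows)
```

1

Transformed code:
x = 1 != rows and rows <= 11
if 34 <= 32:
    x = rows
    m *= rows[23]
else:
    m = 34
handle(m)
x -= handle(8)
record(rows)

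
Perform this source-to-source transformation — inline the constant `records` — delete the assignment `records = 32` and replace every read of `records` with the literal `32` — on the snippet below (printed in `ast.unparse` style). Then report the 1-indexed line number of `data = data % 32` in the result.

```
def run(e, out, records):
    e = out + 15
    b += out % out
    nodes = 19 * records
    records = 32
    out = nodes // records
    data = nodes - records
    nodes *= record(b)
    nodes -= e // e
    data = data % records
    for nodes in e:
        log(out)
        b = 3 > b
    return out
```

Transformed code:
def run(e, out, records):
    e = out + 15
    b += out % out
    nodes = 19 * 32
    out = nodes // 32
    data = nodes - 32
    nodes *= record(b)
    nodes -= e // e
    data = data % 32
    for nodes in e:
        log(out)
        b = 3 > b
    return out

9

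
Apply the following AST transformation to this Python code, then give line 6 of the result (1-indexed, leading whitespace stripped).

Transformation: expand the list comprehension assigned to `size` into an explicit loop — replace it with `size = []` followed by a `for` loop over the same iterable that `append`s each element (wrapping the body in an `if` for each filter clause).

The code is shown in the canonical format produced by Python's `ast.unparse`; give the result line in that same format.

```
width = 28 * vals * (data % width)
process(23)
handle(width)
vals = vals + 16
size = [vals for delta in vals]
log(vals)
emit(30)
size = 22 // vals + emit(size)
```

Transformed code:
width = 28 * vals * (data % width)
process(23)
handle(width)
vals = vals + 16
size = []
for delta in vals:
    size.append(vals)
log(vals)
emit(30)
size = 22 // vals + emit(size)

for delta in vals:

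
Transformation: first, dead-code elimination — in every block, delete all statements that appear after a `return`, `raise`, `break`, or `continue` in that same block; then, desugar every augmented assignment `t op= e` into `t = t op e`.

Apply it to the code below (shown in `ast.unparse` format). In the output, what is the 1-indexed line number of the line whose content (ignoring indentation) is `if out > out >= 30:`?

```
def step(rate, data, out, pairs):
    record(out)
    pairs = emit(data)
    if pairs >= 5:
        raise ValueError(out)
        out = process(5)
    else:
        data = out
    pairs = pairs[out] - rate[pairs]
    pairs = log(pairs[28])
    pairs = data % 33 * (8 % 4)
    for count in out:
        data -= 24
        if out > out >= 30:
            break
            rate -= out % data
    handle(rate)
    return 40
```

13

Transformed code:
def step(rate, data, out, pairs):
    record(out)
    pairs = emit(data)
    if pairs >= 5:
        raise ValueError(out)
    else:
        data = out
    pairs = pairs[out] - rate[pairs]
    pairs = log(pairs[28])
    pairs = data % 33 * (8 % 4)
    for count in out:
        data = data - 24
        if out > out >= 30:
            break
    handle(rate)
    return 40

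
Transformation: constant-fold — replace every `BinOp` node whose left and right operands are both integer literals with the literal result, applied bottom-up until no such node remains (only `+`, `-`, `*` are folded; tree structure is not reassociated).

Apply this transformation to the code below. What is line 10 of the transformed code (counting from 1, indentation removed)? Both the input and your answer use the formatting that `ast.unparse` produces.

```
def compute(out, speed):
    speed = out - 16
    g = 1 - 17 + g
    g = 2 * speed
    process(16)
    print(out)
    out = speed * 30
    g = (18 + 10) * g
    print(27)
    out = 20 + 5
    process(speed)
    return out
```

Transformed code:
def compute(out, speed):
    speed = out - 16
    g = -16 + g
    g = 2 * speed
    process(16)
    print(out)
    out = speed * 30
    g = 28 * g
    print(27)
    out = 25
    process(speed)
    return out

out = 25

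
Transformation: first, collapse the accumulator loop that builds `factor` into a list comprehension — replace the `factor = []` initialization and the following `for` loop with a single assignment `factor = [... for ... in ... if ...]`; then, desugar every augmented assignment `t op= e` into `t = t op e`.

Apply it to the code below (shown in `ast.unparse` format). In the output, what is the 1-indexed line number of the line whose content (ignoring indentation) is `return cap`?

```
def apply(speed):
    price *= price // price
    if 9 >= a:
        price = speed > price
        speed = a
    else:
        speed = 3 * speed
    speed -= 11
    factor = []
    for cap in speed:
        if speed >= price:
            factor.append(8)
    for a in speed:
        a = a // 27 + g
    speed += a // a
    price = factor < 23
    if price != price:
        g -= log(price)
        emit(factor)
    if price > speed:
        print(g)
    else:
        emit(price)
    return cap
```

21

Transformed code:
def apply(speed):
    price = price * (price // price)
    if 9 >= a:
        price = speed > price
        speed = a
    else:
        speed = 3 * speed
    speed = speed - 11
    factor = [8 for cap in speed if speed >= price]
    for a in speed:
        a = a // 27 + g
    speed = speed + a // a
    price = factor < 23
    if price != price:
        g = g - log(price)
        emit(factor)
    if price > speed:
        print(g)
    else:
        emit(price)
    return cap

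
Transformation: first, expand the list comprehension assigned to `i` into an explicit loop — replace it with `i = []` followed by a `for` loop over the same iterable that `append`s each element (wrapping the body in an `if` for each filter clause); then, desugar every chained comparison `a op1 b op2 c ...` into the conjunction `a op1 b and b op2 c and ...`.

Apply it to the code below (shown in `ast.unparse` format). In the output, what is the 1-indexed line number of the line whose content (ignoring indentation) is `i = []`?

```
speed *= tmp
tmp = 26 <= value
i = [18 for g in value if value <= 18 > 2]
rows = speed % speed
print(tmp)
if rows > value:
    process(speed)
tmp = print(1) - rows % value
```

3

Transformed code:
speed *= tmp
tmp = 26 <= value
i = []
for g in value:
    if value <= 18 and 18 > 2:
        i.append(18)
rows = speed % speed
print(tmp)
if rows > value:
    process(speed)
tmp = print(1) - rows % value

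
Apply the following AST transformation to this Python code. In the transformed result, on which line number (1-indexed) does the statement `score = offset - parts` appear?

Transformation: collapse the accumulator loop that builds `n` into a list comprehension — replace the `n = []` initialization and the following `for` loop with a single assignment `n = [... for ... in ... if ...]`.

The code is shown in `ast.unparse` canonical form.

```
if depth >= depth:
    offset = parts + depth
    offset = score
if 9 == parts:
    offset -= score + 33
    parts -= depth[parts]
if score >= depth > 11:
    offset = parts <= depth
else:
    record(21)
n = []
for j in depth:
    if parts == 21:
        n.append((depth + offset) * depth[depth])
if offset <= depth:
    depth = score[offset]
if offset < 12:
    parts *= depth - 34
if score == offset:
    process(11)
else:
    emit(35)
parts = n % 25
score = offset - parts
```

Transformed code:
if depth >= depth:
    offset = parts + depth
    offset = score
if 9 == parts:
    offset -= score + 33
    parts -= depth[parts]
if score >= depth > 11:
    offset = parts <= depth
else:
    record(21)
n = [(depth + offset) * depth[depth] for j in depth if parts == 21]
if offset <= depth:
    depth = score[offset]
if offset < 12:
    parts *= depth - 34
if score == offset:
    process(11)
else:
    emit(35)
parts = n % 25
score = offset - parts

21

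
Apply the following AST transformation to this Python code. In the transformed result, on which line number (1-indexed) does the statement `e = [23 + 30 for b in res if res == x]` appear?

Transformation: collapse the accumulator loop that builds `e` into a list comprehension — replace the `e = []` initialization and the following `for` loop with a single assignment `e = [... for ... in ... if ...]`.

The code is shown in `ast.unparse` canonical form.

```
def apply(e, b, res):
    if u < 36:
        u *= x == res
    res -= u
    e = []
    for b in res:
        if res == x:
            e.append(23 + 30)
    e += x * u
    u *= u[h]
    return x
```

5

Transformed code:
def apply(e, b, res):
    if u < 36:
        u *= x == res
    res -= u
    e = [23 + 30 for b in res if res == x]
    e += x * u
    u *= u[h]
    return x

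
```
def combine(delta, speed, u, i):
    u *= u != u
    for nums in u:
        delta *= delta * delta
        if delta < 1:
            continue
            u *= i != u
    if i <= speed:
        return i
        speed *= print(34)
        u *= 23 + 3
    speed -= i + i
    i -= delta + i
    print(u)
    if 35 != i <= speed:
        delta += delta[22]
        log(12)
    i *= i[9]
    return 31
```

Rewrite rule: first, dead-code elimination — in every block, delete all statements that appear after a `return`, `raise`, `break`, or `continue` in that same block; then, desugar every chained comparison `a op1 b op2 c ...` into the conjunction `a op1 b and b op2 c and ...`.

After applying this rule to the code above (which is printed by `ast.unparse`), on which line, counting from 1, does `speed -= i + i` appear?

9

Transformed code:
def combine(delta, speed, u, i):
    u *= u != u
    for nums in u:
        delta *= delta * delta
        if delta < 1:
            continue
    if i <= speed:
        return i
    speed -= i + i
    i -= delta + i
    print(u)
    if 35 != i and i <= speed:
        delta += delta[22]
        log(12)
    i *= i[9]
    return 31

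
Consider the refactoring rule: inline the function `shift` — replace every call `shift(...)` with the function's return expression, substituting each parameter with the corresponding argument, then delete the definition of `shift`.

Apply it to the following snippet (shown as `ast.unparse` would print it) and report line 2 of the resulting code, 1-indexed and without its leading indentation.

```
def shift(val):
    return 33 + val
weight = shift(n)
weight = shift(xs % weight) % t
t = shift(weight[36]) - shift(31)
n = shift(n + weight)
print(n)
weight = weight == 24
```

weight = (33 + xs % weight) % t

Transformed code:
weight = 33 + n
weight = (33 + xs % weight) % t
t = 33 + weight[36] - (33 + 31)
n = 33 + (n + weight)
print(n)
weight = weight == 24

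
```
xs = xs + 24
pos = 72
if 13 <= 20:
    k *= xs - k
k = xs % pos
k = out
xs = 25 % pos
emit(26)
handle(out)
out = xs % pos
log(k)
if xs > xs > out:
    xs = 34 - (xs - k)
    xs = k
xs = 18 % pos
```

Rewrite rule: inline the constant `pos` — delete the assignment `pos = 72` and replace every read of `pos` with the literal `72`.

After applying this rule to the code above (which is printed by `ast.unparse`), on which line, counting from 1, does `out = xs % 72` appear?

Transformed code:
xs = xs + 24
if 13 <= 20:
    k *= xs - k
k = xs % 72
k = out
xs = 25 % 72
emit(26)
handle(out)
out = xs % 72
log(k)
if xs > xs > out:
    xs = 34 - (xs - k)
    xs = k
xs = 18 % 72

9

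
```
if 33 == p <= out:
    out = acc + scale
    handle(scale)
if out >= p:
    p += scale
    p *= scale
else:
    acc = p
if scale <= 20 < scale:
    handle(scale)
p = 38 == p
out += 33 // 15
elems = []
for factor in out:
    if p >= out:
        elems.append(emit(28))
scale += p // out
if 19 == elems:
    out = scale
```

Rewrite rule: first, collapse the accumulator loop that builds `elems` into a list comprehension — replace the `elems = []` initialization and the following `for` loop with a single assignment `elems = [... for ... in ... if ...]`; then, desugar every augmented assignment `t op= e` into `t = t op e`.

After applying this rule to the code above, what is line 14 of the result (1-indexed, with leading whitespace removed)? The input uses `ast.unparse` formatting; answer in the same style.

Transformed code:
if 33 == p <= out:
    out = acc + scale
    handle(scale)
if out >= p:
    p = p + scale
    p = p * scale
else:
    acc = p
if scale <= 20 < scale:
    handle(scale)
p = 38 == p
out = out + 33 // 15
elems = [emit(28) for factor in out if p >= out]
scale = scale + p // out
if 19 == elems:
    out = scale

scale = scale + p // out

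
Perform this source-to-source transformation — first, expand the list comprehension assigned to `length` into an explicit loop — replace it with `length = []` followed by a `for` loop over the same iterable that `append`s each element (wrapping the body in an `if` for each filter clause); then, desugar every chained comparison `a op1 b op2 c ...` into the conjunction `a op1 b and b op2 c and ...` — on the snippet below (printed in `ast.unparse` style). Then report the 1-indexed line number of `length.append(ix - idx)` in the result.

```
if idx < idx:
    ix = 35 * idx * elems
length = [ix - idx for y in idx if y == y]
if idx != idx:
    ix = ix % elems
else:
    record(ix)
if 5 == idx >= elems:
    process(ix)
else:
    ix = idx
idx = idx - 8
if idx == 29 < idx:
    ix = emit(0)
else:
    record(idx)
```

Transformed code:
if idx < idx:
    ix = 35 * idx * elems
length = []
for y in idx:
    if y == y:
        length.append(ix - idx)
if idx != idx:
    ix = ix % elems
else:
    record(ix)
if 5 == idx and idx >= elems:
    process(ix)
else:
    ix = idx
idx = idx - 8
if idx == 29 and 29 < idx:
    ix = emit(0)
else:
    record(idx)

6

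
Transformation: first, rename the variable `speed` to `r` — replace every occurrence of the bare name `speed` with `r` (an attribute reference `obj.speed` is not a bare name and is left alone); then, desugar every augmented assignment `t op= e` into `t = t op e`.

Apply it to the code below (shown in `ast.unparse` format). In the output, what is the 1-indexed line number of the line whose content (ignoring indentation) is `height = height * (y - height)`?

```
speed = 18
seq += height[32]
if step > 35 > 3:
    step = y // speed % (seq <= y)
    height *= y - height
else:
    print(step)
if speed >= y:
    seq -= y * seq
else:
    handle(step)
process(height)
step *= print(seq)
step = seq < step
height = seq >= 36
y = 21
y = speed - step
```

5

Transformed code:
r = 18
seq = seq + height[32]
if step > 35 > 3:
    step = y // r % (seq <= y)
    height = height * (y - height)
else:
    print(step)
if r >= y:
    seq = seq - y * seq
else:
    handle(step)
process(height)
step = step * print(seq)
step = seq < step
height = seq >= 36
y = 21
y = r - step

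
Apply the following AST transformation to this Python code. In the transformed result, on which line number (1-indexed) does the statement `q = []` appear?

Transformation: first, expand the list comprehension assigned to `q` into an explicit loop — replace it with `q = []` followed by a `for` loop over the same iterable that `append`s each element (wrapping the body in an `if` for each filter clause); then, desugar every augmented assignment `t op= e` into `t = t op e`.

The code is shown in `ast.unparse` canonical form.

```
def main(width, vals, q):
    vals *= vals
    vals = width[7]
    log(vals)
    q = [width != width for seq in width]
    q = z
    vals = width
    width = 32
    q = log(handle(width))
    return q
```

Transformed code:
def main(width, vals, q):
    vals = vals * vals
    vals = width[7]
    log(vals)
    q = []
    for seq in width:
        q.append(width != width)
    q = z
    vals = width
    width = 32
    q = log(handle(width))
    return q

5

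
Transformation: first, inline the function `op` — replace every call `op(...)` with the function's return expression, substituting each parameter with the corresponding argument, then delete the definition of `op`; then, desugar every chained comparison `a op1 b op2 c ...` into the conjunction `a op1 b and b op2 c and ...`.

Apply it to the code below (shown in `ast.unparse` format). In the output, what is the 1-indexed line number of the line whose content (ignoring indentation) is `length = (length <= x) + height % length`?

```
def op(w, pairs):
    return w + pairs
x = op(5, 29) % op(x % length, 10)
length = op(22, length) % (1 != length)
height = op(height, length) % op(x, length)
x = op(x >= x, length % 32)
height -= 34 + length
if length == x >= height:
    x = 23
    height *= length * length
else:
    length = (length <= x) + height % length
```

10

Transformed code:
x = (5 + 29) % (x % length + 10)
length = (22 + length) % (1 != length)
height = (height + length) % (x + length)
x = (x >= x) + length % 32
height -= 34 + length
if length == x and x >= height:
    x = 23
    height *= length * length
else:
    length = (length <= x) + height % length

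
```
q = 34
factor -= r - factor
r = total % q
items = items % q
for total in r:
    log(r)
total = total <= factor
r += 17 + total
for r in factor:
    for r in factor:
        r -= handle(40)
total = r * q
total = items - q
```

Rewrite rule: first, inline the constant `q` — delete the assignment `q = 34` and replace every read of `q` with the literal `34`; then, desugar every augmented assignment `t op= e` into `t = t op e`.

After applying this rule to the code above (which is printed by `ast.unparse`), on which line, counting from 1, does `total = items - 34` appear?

12

Transformed code:
factor = factor - (r - factor)
r = total % 34
items = items % 34
for total in r:
    log(r)
total = total <= factor
r = r + (17 + total)
for r in factor:
    for r in factor:
        r = r - handle(40)
total = r * 34
total = items - 34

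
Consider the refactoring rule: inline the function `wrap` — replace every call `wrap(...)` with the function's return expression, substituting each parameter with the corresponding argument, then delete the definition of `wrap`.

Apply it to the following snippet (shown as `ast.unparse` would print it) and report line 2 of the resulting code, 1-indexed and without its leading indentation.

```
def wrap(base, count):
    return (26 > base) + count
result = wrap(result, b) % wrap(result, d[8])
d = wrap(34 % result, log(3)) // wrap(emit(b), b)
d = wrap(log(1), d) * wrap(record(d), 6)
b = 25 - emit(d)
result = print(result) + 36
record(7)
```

d = ((26 > 34 % result) + log(3)) // ((26 > emit(b)) + b)

Transformed code:
result = ((26 > result) + b) % ((26 > result) + d[8])
d = ((26 > 34 % result) + log(3)) // ((26 > emit(b)) + b)
d = ((26 > log(1)) + d) * ((26 > record(d)) + 6)
b = 25 - emit(d)
result = print(result) + 36
record(7)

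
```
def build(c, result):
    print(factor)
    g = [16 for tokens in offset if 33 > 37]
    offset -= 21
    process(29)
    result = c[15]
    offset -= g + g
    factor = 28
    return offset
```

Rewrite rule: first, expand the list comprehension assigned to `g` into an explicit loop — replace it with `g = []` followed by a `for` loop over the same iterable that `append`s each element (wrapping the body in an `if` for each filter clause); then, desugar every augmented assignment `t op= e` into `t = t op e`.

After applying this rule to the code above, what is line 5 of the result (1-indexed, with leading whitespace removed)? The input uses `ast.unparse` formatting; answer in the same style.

Transformed code:
def build(c, result):
    print(factor)
    g = []
    for tokens in offset:
        if 33 > 37:
            g.append(16)
    offset = offset - 21
    process(29)
    result = c[15]
    offset = offset - (g + g)
    factor = 28
    return offset

if 33 > 37:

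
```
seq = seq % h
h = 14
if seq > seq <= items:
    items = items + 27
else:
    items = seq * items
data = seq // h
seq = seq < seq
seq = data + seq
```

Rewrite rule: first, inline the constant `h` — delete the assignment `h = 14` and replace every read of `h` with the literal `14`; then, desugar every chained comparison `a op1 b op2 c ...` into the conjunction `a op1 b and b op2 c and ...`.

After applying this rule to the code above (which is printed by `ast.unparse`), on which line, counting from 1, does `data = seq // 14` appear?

Transformed code:
seq = seq % 14
if seq > seq and seq <= items:
    items = items + 27
else:
    items = seq * items
data = seq // 14
seq = seq < seq
seq = data + seq

6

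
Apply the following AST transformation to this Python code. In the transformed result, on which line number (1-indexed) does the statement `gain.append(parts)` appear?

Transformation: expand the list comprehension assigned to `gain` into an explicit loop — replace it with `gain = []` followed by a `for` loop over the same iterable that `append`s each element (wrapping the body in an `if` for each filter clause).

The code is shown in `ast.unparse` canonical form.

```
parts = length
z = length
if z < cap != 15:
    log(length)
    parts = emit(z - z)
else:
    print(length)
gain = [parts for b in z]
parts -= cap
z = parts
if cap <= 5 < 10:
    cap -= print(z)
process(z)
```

10

Transformed code:
parts = length
z = length
if z < cap != 15:
    log(length)
    parts = emit(z - z)
else:
    print(length)
gain = []
for b in z:
    gain.append(parts)
parts -= cap
z = parts
if cap <= 5 < 10:
    cap -= print(z)
process(z)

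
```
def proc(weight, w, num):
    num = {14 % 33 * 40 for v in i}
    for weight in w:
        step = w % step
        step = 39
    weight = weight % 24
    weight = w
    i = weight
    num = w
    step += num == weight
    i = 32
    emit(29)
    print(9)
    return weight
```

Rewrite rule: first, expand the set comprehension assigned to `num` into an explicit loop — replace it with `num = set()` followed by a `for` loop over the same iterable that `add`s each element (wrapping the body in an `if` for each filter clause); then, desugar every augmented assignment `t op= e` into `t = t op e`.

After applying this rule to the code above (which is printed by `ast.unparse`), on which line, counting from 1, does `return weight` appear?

16

Transformed code:
def proc(weight, w, num):
    num = set()
    for v in i:
        num.add(14 % 33 * 40)
    for weight in w:
        step = w % step
        step = 39
    weight = weight % 24
    weight = w
    i = weight
    num = w
    step = step + (num == weight)
    i = 32
    emit(29)
    print(9)
    return weight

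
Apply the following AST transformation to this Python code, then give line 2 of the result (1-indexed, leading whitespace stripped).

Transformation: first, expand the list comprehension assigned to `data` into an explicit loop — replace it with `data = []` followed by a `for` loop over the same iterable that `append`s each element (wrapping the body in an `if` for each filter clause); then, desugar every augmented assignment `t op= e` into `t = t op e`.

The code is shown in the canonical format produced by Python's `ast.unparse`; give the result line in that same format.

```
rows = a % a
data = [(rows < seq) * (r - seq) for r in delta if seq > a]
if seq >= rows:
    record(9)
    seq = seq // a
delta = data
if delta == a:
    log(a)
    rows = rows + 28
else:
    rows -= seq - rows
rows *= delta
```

data = []

Transformed code:
rows = a % a
data = []
for r in delta:
    if seq > a:
        data.append((rows < seq) * (r - seq))
if seq >= rows:
    record(9)
    seq = seq // a
delta = data
if delta == a:
    log(a)
    rows = rows + 28
else:
    rows = rows - (seq - rows)
rows = rows * delta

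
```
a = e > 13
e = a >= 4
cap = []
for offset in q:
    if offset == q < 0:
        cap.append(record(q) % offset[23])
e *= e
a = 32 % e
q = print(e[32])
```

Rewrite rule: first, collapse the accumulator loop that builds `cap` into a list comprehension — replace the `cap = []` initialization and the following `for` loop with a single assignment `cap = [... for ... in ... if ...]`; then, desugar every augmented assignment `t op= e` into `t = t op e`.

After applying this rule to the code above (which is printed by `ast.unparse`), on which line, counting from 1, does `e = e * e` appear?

Transformed code:
a = e > 13
e = a >= 4
cap = [record(q) % offset[23] for offset in q if offset == q < 0]
e = e * e
a = 32 % e
q = print(e[32])

4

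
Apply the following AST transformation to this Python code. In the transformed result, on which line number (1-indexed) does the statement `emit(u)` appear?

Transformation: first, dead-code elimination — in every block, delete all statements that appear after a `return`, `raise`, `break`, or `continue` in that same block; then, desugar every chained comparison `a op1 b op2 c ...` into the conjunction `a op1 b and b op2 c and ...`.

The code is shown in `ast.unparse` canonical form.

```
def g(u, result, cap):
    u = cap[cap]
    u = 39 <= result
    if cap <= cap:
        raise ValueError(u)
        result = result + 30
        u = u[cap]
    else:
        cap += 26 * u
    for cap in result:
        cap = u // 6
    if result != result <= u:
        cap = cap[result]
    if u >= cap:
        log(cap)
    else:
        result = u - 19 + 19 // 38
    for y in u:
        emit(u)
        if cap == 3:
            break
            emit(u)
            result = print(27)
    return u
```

17

Transformed code:
def g(u, result, cap):
    u = cap[cap]
    u = 39 <= result
    if cap <= cap:
        raise ValueError(u)
    else:
        cap += 26 * u
    for cap in result:
        cap = u // 6
    if result != result and result <= u:
        cap = cap[result]
    if u >= cap:
        log(cap)
    else:
        result = u - 19 + 19 // 38
    for y in u:
        emit(u)
        if cap == 3:
            break
    return u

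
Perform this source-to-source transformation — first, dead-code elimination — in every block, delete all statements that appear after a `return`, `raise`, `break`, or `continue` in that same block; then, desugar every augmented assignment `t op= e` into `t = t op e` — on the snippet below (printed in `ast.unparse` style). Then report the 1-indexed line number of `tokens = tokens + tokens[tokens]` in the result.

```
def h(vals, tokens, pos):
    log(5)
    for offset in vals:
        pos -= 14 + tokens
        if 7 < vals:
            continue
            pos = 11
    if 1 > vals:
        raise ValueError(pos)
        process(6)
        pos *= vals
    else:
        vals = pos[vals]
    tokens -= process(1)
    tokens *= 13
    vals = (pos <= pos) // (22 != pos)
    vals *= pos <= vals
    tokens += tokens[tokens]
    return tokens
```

15

Transformed code:
def h(vals, tokens, pos):
    log(5)
    for offset in vals:
        pos = pos - (14 + tokens)
        if 7 < vals:
            continue
    if 1 > vals:
        raise ValueError(pos)
    else:
        vals = pos[vals]
    tokens = tokens - process(1)
    tokens = tokens * 13
    vals = (pos <= pos) // (22 != pos)
    vals = vals * (pos <= vals)
    tokens = tokens + tokens[tokens]
    return tokens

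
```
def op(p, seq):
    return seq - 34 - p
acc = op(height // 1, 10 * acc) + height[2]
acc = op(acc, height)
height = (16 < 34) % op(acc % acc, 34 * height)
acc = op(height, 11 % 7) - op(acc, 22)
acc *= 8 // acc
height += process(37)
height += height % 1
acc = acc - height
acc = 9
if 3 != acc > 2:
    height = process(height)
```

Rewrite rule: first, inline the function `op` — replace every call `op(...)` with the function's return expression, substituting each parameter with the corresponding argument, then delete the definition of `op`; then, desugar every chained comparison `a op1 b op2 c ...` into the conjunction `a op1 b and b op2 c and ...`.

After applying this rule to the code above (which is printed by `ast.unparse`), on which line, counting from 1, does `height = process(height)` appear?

11

Transformed code:
acc = 10 * acc - 34 - height // 1 + height[2]
acc = height - 34 - acc
height = (16 < 34) % (34 * height - 34 - acc % acc)
acc = 11 % 7 - 34 - height - (22 - 34 - acc)
acc *= 8 // acc
height += process(37)
height += height % 1
acc = acc - height
acc = 9
if 3 != acc and acc > 2:
    height = process(height)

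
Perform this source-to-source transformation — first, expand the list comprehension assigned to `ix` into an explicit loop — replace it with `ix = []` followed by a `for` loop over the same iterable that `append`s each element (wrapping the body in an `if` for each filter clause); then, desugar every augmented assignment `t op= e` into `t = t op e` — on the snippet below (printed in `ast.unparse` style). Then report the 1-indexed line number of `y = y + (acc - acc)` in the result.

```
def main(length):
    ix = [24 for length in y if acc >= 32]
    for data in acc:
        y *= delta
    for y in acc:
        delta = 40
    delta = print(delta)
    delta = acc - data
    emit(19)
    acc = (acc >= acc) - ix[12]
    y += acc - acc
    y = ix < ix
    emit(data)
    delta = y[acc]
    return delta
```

14

Transformed code:
def main(length):
    ix = []
    for length in y:
        if acc >= 32:
            ix.append(24)
    for data in acc:
        y = y * delta
    for y in acc:
        delta = 40
    delta = print(delta)
    delta = acc - data
    emit(19)
    acc = (acc >= acc) - ix[12]
    y = y + (acc - acc)
    y = ix < ix
    emit(data)
    delta = y[acc]
    return delta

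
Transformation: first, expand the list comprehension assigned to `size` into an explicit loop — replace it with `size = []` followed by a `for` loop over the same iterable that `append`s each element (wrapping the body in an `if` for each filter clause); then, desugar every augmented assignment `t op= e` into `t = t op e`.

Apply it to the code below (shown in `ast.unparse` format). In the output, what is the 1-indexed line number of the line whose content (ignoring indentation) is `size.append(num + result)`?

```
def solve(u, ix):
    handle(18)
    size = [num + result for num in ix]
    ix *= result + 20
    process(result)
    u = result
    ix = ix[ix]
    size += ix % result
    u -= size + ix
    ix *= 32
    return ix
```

Transformed code:
def solve(u, ix):
    handle(18)
    size = []
    for num in ix:
        size.append(num + result)
    ix = ix * (result + 20)
    process(result)
    u = result
    ix = ix[ix]
    size = size + ix % result
    u = u - (size + ix)
    ix = ix * 32
    return ix

5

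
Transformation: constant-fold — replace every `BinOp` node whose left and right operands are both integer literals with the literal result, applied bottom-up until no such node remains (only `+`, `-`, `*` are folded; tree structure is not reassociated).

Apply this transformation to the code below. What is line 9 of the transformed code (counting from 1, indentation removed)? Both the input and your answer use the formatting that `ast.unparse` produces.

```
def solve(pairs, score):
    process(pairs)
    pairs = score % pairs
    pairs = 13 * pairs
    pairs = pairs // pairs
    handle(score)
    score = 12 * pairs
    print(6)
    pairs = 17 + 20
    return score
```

Transformed code:
def solve(pairs, score):
    process(pairs)
    pairs = score % pairs
    pairs = 13 * pairs
    pairs = pairs // pairs
    handle(score)
    score = 12 * pairs
    print(6)
    pairs = 37
    return score

pairs = 37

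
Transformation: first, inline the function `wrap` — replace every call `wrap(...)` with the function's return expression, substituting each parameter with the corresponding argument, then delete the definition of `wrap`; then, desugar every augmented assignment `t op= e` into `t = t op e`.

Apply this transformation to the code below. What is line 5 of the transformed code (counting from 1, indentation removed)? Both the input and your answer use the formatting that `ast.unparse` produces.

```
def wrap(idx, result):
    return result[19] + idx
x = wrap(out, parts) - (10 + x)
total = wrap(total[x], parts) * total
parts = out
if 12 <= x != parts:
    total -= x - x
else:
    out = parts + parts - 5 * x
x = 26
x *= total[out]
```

total = total - (x - x)

Transformed code:
x = parts[19] + out - (10 + x)
total = (parts[19] + total[x]) * total
parts = out
if 12 <= x != parts:
    total = total - (x - x)
else:
    out = parts + parts - 5 * x
x = 26
x = x * total[out]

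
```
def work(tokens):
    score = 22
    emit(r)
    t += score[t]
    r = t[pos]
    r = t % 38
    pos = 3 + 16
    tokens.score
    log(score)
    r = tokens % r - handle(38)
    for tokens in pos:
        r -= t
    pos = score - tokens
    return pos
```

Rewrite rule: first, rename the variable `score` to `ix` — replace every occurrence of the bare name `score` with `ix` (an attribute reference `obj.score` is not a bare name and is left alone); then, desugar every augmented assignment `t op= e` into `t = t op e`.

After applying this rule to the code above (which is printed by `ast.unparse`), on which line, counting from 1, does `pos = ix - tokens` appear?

13

Transformed code:
def work(tokens):
    ix = 22
    emit(r)
    t = t + ix[t]
    r = t[pos]
    r = t % 38
    pos = 3 + 16
    tokens.score
    log(ix)
    r = tokens % r - handle(38)
    for tokens in pos:
        r = r - t
    pos = ix - tokens
    return pos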